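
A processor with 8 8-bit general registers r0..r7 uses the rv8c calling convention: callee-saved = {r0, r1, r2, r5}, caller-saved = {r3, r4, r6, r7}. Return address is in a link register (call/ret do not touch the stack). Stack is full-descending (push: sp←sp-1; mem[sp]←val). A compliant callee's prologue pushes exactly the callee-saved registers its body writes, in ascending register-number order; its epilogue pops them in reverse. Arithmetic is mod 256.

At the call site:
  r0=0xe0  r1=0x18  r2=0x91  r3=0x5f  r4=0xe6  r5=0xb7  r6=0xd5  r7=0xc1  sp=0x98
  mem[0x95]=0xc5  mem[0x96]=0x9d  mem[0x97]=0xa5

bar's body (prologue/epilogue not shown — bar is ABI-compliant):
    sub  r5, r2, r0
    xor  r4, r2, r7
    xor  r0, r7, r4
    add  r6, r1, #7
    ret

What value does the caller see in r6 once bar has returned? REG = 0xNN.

REG = 0x1f

prologue: push r0 -> mem[0x97]=0xe0, sp=0x97
prologue: push r5 -> mem[0x96]=0xb7, sp=0x96
body[0] sub  r5, r2, r0 -> r5=0xb1
body[1] xor  r4, r2, r7 -> r4=0x50
body[2] xor  r0, r7, r4 -> r0=0x91
body[3] add  r6, r1, #7 -> r6=0x1f
epilogue: pop r5=0xb7, sp=0x97
epilogue: pop r0=0xe0, sp=0x98
r6 is caller-saved -> body value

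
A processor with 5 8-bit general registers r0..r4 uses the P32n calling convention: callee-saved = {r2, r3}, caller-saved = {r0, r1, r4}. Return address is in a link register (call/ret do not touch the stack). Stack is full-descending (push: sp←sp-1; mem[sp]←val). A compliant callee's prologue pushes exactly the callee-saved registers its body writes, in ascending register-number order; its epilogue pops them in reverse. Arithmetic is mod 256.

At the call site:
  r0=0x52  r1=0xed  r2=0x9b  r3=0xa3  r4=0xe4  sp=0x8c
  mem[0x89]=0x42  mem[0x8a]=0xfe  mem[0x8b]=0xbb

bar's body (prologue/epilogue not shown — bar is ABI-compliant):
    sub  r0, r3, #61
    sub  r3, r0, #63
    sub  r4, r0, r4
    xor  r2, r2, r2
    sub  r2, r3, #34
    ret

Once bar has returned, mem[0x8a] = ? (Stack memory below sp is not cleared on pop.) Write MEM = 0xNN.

MEM = 0xa3

prologue: push r2 -> mem[0x8b]=0x9b, sp=0x8b
prologue: push r3 -> mem[0x8a]=0xa3, sp=0x8a
body[0] sub  r0, r3, #61 -> r0=0x66
body[1] sub  r3, r0, #63 -> r3=0x27
body[2] sub  r4, r0, r4 -> r4=0x82
body[3] xor  r2, r2, r2 -> r2=0x00
body[4] sub  r2, r3, #34 -> r2=0x05
epilogue: pop r3=0xa3, sp=0x8b
epilogue: pop r2=0x9b, sp=0x8c
prologue pushed ['r2', 'r3'] at ['0x8b', '0x8a']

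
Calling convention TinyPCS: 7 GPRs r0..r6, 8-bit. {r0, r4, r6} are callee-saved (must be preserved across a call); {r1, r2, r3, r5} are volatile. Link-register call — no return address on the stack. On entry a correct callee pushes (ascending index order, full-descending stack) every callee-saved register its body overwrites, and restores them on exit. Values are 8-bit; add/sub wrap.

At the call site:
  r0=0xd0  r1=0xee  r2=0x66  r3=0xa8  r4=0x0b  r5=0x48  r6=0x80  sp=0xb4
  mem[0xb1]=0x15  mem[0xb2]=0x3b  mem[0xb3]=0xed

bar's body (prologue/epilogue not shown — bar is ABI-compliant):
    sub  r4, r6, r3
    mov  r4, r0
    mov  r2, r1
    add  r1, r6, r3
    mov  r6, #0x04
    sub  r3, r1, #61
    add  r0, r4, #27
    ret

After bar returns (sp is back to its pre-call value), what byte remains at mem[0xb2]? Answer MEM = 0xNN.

MEM = 0x0b

prologue: push r0 -> mem[0xb3]=0xd0, sp=0xb3
prologue: push r4 -> mem[0xb2]=0x0b, sp=0xb2
prologue: push r6 -> mem[0xb1]=0x80, sp=0xb1
body[0] sub  r4, r6, r3 -> r4=0xd8
body[1] mov  r4, r0 -> r4=0xd0
body[2] mov  r2, r1 -> r2=0xee
body[3] add  r1, r6, r3 -> r1=0x28
body[4] mov  r6, #0x04 -> r6=0x04
body[5] sub  r3, r1, #61 -> r3=0xeb
body[6] add  r0, r4, #27 -> r0=0xeb
epilogue: pop r6=0x80, sp=0xb2
epilogue: pop r4=0x0b, sp=0xb3
epilogue: pop r0=0xd0, sp=0xb4
prologue pushed ['r0', 'r4', 'r6'] at ['0xb3', '0xb2', '0xb1']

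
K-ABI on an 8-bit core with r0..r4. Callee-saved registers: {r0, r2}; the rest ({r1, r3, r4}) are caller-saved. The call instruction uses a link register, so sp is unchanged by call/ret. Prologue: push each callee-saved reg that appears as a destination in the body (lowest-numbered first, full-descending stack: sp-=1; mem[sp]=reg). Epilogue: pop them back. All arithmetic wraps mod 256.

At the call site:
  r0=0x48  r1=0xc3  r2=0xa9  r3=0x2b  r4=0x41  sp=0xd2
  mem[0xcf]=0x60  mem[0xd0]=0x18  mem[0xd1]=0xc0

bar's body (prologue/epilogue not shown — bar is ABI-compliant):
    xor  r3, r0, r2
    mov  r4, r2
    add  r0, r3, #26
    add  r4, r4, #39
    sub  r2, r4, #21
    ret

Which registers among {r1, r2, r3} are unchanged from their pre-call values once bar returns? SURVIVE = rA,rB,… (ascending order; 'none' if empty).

SURVIVE = r1,r2

prologue: push r0 → mem[0xd1]=0x48, sp=0xd1
prologue: push r2 → mem[0xd0]=0xa9, sp=0xd0
body[0] xor  r3, r0, r2 → r3=0xe1
body[1] mov  r4, r2 → r4=0xa9
body[2] add  r0, r3, #26 → r0=0xfb
body[3] add  r4, r4, #39 → r4=0xd0
body[4] sub  r2, r4, #21 → r2=0xbb
epilogue: pop r2=0xa9, sp=0xd1
epilogue: pop r0=0x48, sp=0xd2
r1: caller-saved, written=False
r2: callee-saved, written=True
r3: caller-saved, written=True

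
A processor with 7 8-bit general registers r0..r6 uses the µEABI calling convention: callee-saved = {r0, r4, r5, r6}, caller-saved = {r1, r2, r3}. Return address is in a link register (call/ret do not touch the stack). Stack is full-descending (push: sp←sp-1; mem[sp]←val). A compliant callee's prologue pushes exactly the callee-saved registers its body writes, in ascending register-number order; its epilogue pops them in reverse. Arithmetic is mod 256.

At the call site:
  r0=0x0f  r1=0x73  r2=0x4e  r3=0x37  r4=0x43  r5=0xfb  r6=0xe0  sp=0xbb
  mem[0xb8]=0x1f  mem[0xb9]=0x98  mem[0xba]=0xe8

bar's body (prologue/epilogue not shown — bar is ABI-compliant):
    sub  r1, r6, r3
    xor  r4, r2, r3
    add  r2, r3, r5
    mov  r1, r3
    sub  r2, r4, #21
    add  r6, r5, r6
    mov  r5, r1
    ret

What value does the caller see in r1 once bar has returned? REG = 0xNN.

REG = 0x37

prologue: push r4 -> mem[0xba]=0x43, sp=0xba
prologue: push r5 -> mem[0xb9]=0xfb, sp=0xb9
prologue: push r6 -> mem[0xb8]=0xe0, sp=0xb8
body[0] sub  r1, r6, r3 -> r1=0xa9
body[1] xor  r4, r2, r3 -> r4=0x79
body[2] add  r2, r3, r5 -> r2=0x32
body[3] mov  r1, r3 -> r1=0x37
body[4] sub  r2, r4, #21 -> r2=0x64
body[5] add  r6, r5, r6 -> r6=0xdb
body[6] mov  r5, r1 -> r5=0x37
epilogue: pop r6=0xe0, sp=0xb9
epilogue: pop r5=0xfb, sp=0xba
epilogue: pop r4=0x43, sp=0xbb
r1 is caller-saved -> body value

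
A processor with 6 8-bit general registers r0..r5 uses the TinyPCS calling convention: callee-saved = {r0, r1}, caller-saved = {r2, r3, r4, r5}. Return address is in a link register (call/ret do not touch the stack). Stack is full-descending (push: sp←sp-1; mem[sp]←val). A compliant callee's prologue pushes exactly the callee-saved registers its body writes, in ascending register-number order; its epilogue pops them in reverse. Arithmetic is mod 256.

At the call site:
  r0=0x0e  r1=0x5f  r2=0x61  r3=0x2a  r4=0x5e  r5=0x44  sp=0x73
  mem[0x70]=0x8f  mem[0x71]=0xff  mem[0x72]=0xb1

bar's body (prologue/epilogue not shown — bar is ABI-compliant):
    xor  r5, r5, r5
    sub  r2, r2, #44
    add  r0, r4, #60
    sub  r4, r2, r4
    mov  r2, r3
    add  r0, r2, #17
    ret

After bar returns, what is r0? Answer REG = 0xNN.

REG = 0x0e

prologue: push r0 → mem[0x72]=0x0e, sp=0x72
body[0] xor  r5, r5, r5 → r5=0x00
body[1] sub  r2, r2, #44 → r2=0x35
body[2] add  r0, r4, #60 → r0=0x9a
body[3] sub  r4, r2, r4 → r4=0xd7
body[4] mov  r2, r3 → r2=0x2a
body[5] add  r0, r2, #17 → r0=0x3b
epilogue: pop r0=0x0e, sp=0x73
r0 is callee-saved → restored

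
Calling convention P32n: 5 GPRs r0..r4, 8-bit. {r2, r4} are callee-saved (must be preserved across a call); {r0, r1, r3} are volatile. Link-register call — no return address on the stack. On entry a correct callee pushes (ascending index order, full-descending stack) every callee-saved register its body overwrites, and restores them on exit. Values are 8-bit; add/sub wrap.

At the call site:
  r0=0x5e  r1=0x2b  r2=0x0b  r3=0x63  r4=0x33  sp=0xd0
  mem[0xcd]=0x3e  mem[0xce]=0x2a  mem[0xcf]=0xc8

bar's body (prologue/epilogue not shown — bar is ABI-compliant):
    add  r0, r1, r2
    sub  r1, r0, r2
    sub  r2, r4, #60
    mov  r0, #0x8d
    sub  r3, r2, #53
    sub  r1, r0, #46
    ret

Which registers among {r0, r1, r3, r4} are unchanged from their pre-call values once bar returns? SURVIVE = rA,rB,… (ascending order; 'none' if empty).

prologue: push r2 → mem[0xcf]=0x0b, sp=0xcf
body[0] add  r0, r1, r2 → r0=0x36
body[1] sub  r1, r0, r2 → r1=0x2b
body[2] sub  r2, r4, #60 → r2=0xf7
body[3] mov  r0, #0x8d → r0=0x8d
body[4] sub  r3, r2, #53 → r3=0xc2
body[5] sub  r1, r0, #46 → r1=0x5f
epilogue: pop r2=0x0b, sp=0xd0
r0: caller-saved, written=True
r1: caller-saved, written=True
r3: caller-saved, written=True
r4: callee-saved, written=False

SURVIVE = r4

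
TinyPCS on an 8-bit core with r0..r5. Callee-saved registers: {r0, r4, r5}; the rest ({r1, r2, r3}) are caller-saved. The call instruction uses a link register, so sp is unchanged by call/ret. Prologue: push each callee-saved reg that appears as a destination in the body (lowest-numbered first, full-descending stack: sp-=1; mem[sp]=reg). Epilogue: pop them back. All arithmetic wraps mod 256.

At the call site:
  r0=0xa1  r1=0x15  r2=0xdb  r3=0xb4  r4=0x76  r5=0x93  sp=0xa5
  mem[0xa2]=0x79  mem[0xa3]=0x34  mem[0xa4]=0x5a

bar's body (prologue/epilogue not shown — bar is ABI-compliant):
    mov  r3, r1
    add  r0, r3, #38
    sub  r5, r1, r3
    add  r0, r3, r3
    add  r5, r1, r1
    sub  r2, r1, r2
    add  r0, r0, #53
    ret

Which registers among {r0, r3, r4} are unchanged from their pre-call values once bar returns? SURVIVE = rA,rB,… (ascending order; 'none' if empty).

prologue: push r0 -> mem[0xa4]=0xa1, sp=0xa4
prologue: push r5 -> mem[0xa3]=0x93, sp=0xa3
body[0] mov  r3, r1 -> r3=0x15
body[1] add  r0, r3, #38 -> r0=0x3b
body[2] sub  r5, r1, r3 -> r5=0x00
body[3] add  r0, r3, r3 -> r0=0x2a
body[4] add  r5, r1, r1 -> r5=0x2a
body[5] sub  r2, r1, r2 -> r2=0x3a
body[6] add  r0, r0, #53 -> r0=0x5f
epilogue: pop r5=0x93, sp=0xa4
epilogue: pop r0=0xa1, sp=0xa5
r0: callee-saved, written=True
r3: caller-saved, written=True
r4: callee-saved, written=False

SURVIVE = r0,r4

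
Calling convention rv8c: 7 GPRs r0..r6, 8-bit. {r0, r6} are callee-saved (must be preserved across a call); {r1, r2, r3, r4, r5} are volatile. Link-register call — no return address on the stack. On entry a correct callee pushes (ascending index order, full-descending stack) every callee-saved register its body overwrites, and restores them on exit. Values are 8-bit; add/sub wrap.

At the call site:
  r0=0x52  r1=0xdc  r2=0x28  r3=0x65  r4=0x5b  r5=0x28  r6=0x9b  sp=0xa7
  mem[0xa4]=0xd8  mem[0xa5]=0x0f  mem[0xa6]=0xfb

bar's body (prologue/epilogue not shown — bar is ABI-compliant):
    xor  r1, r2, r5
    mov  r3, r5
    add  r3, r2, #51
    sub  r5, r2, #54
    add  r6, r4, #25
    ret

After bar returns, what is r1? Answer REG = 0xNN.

prologue: push r6 → mem[0xa6]=0x9b, sp=0xa6
body[0] xor  r1, r2, r5 → r1=0x00
body[1] mov  r3, r5 → r3=0x28
body[2] add  r3, r2, #51 → r3=0x5b
body[3] sub  r5, r2, #54 → r5=0xf2
body[4] add  r6, r4, #25 → r6=0x74
epilogue: pop r6=0x9b, sp=0xa7
r1 is caller-saved → body value

REG = 0x00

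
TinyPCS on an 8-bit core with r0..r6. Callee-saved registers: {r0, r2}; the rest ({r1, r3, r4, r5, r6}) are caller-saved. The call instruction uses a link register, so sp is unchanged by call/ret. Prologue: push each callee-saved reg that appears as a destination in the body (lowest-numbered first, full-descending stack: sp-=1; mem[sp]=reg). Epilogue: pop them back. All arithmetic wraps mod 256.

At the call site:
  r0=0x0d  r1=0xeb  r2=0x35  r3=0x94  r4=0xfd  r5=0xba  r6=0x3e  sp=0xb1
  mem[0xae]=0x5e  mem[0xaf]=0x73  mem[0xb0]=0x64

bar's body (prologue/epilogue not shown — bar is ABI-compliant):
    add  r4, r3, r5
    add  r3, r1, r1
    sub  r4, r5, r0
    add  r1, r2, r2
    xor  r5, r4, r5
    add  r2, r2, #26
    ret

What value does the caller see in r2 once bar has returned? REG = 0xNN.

prologue: push r2 → mem[0xb0]=0x35, sp=0xb0
body[0] add  r4, r3, r5 → r4=0x4e
body[1] add  r3, r1, r1 → r3=0xd6
body[2] sub  r4, r5, r0 → r4=0xad
body[3] add  r1, r2, r2 → r1=0x6a
body[4] xor  r5, r4, r5 → r5=0x17
body[5] add  r2, r2, #26 → r2=0x4f
epilogue: pop r2=0x35, sp=0xb1
r2 is callee-saved → restored

REG = 0x35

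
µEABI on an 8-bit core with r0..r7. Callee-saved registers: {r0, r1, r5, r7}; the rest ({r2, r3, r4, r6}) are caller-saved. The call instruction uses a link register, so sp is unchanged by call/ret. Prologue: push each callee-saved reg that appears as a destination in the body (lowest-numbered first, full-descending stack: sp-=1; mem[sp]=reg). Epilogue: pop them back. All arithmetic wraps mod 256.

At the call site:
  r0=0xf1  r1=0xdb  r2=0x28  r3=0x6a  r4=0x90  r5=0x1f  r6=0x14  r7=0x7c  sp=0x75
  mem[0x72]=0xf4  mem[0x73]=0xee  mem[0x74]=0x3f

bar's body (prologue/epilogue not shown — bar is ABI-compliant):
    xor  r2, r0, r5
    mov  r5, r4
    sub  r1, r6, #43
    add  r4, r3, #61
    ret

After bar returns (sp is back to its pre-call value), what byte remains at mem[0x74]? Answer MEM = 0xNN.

prologue: push r1 → mem[0x74]=0xdb, sp=0x74
prologue: push r5 → mem[0x73]=0x1f, sp=0x73
body[0] xor  r2, r0, r5 → r2=0xee
body[1] mov  r5, r4 → r5=0x90
body[2] sub  r1, r6, #43 → r1=0xe9
body[3] add  r4, r3, #61 → r4=0xa7
epilogue: pop r5=0x1f, sp=0x74
epilogue: pop r1=0xdb, sp=0x75
prologue pushed ['r1', 'r5'] at ['0x74', '0x73']

MEM = 0xdb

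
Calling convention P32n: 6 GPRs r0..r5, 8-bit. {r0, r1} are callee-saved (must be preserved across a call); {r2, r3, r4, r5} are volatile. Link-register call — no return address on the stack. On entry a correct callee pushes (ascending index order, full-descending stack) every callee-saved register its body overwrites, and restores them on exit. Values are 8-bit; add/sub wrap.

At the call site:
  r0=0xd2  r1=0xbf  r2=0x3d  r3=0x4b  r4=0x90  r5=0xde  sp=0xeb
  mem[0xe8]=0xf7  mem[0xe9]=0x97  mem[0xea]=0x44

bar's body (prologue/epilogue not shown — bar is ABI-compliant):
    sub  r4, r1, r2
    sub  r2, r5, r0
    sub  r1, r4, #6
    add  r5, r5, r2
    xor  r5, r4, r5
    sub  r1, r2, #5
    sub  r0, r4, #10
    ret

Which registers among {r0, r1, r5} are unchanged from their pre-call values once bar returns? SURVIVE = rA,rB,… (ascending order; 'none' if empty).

SURVIVE = r0,r1

prologue: push r0 → mem[0xea]=0xd2, sp=0xea
prologue: push r1 → mem[0xe9]=0xbf, sp=0xe9
body[0] sub  r4, r1, r2 → r4=0x82
body[1] sub  r2, r5, r0 → r2=0x0c
body[2] sub  r1, r4, #6 → r1=0x7c
body[3] add  r5, r5, r2 → r5=0xea
body[4] xor  r5, r4, r5 → r5=0x68
body[5] sub  r1, r2, #5 → r1=0x07
body[6] sub  r0, r4, #10 → r0=0x78
epilogue: pop r1=0xbf, sp=0xea
epilogue: pop r0=0xd2, sp=0xeb
r0: callee-saved, written=True
r1: callee-saved, written=True
r5: caller-saved, written=True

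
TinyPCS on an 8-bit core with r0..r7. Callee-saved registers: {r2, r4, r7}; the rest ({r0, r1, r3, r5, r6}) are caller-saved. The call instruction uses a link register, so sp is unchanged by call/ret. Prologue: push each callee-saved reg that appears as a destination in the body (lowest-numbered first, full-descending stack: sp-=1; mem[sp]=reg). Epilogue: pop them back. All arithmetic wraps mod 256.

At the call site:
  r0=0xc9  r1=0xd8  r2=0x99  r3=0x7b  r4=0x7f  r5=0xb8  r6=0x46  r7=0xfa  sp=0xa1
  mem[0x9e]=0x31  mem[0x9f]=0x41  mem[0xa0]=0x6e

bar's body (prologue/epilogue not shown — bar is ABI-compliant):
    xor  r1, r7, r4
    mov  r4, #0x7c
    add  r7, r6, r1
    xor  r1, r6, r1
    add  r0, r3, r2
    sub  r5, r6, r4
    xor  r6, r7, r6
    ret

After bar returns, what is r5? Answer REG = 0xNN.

prologue: push r4 -> mem[0xa0]=0x7f, sp=0xa0
prologue: push r7 -> mem[0x9f]=0xfa, sp=0x9f
body[0] xor  r1, r7, r4 -> r1=0x85
body[1] mov  r4, #0x7c -> r4=0x7c
body[2] add  r7, r6, r1 -> r7=0xcb
body[3] xor  r1, r6, r1 -> r1=0xc3
body[4] add  r0, r3, r2 -> r0=0x14
body[5] sub  r5, r6, r4 -> r5=0xca
body[6] xor  r6, r7, r6 -> r6=0x8d
epilogue: pop r7=0xfa, sp=0xa0
epilogue: pop r4=0x7f, sp=0xa1
r5 is caller-saved -> body value

REG = 0xca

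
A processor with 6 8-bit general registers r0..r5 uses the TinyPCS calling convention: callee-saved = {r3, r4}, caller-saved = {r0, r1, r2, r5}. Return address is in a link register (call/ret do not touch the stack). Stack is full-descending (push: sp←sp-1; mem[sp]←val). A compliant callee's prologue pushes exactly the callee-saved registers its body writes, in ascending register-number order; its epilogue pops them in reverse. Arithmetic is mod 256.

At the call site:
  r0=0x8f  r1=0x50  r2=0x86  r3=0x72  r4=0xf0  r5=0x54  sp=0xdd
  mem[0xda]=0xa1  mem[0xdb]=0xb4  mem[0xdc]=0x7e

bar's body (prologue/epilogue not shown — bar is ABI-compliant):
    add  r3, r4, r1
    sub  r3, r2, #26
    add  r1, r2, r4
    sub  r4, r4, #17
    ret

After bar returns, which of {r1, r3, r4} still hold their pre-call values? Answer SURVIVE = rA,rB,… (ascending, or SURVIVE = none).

prologue: push r3 -> mem[0xdc]=0x72, sp=0xdc
prologue: push r4 -> mem[0xdb]=0xf0, sp=0xdb
body[0] add  r3, r4, r1 -> r3=0x40
body[1] sub  r3, r2, #26 -> r3=0x6c
body[2] add  r1, r2, r4 -> r1=0x76
body[3] sub  r4, r4, #17 -> r4=0xdf
epilogue: pop r4=0xf0, sp=0xdc
epilogue: pop r3=0x72, sp=0xdd
r1: caller-saved, written=True
r3: callee-saved, written=True
r4: callee-saved, written=True

SURVIVE = r3,r4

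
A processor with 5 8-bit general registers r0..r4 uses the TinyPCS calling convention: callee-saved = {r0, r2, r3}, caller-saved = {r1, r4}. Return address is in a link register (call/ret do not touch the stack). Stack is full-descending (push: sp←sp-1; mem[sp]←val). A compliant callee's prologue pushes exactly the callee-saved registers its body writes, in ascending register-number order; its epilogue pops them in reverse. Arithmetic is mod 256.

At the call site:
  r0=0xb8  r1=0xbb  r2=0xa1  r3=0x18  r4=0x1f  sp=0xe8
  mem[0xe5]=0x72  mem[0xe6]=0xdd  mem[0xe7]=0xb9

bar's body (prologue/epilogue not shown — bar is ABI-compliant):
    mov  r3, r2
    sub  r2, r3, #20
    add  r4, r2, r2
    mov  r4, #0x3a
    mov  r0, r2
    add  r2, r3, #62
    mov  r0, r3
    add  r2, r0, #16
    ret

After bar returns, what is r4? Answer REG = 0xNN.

REG = 0x3a

prologue: push r0 -> mem[0xe7]=0xb8, sp=0xe7
prologue: push r2 -> mem[0xe6]=0xa1, sp=0xe6
prologue: push r3 -> mem[0xe5]=0x18, sp=0xe5
body[0] mov  r3, r2 -> r3=0xa1
body[1] sub  r2, r3, #20 -> r2=0x8d
body[2] add  r4, r2, r2 -> r4=0x1a
body[3] mov  r4, #0x3a -> r4=0x3a
body[4] mov  r0, r2 -> r0=0x8d
body[5] add  r2, r3, #62 -> r2=0xdf
body[6] mov  r0, r3 -> r0=0xa1
body[7] add  r2, r0, #16 -> r2=0xb1
epilogue: pop r3=0x18, sp=0xe6
epilogue: pop r2=0xa1, sp=0xe7
epilogue: pop r0=0xb8, sp=0xe8
r4 is caller-saved -> body value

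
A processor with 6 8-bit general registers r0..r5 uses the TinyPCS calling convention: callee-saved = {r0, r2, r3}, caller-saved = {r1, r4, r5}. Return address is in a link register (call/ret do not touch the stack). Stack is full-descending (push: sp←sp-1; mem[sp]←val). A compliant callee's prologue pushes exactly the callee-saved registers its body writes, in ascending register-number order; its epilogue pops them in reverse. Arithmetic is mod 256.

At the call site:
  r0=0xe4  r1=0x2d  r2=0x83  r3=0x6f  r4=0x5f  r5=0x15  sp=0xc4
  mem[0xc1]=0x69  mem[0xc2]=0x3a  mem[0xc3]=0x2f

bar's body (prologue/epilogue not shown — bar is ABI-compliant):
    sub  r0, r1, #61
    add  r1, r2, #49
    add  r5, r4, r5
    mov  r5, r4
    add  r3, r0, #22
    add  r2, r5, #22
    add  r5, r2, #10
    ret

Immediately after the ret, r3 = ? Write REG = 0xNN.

REG = 0x6f

prologue: push r0 -> mem[0xc3]=0xe4, sp=0xc3
prologue: push r2 -> mem[0xc2]=0x83, sp=0xc2
prologue: push r3 -> mem[0xc1]=0x6f, sp=0xc1
body[0] sub  r0, r1, #61 -> r0=0xf0
body[1] add  r1, r2, #49 -> r1=0xb4
body[2] add  r5, r4, r5 -> r5=0x74
body[3] mov  r5, r4 -> r5=0x5f
body[4] add  r3, r0, #22 -> r3=0x06
body[5] add  r2, r5, #22 -> r2=0x75
body[6] add  r5, r2, #10 -> r5=0x7f
epilogue: pop r3=0x6f, sp=0xc2
epilogue: pop r2=0x83, sp=0xc3
epilogue: pop r0=0xe4, sp=0xc4
r3 is callee-saved -> restored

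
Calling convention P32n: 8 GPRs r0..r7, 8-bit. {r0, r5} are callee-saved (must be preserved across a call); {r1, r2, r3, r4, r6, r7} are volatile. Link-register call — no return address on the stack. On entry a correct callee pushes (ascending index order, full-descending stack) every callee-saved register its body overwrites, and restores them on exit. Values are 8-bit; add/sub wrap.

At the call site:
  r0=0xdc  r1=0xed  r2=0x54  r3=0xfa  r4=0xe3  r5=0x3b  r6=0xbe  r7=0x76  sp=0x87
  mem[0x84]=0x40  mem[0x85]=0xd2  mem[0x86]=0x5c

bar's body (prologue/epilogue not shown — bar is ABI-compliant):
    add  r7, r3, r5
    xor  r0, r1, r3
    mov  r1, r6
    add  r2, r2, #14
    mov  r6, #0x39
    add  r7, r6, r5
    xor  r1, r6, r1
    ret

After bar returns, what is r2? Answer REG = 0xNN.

REG = 0x62

prologue: push r0 -> mem[0x86]=0xdc, sp=0x86
body[0] add  r7, r3, r5 -> r7=0x35
body[1] xor  r0, r1, r3 -> r0=0x17
body[2] mov  r1, r6 -> r1=0xbe
body[3] add  r2, r2, #14 -> r2=0x62
body[4] mov  r6, #0x39 -> r6=0x39
body[5] add  r7, r6, r5 -> r7=0x74
body[6] xor  r1, r6, r1 -> r1=0x87
epilogue: pop r0=0xdc, sp=0x87
r2 is caller-saved -> body value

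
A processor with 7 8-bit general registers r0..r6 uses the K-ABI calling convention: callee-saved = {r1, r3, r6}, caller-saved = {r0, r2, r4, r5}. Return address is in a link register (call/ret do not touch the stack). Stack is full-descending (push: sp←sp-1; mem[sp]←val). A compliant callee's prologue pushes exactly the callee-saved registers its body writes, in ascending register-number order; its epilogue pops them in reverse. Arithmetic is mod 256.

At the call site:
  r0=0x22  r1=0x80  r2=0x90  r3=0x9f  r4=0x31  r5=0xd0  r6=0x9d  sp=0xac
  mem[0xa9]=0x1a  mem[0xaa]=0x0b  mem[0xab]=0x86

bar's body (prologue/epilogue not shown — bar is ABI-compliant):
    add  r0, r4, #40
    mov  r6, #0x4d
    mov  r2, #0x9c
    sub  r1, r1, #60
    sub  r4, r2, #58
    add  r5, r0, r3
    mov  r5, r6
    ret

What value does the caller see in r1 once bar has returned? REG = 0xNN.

REG = 0x80

prologue: push r1 → mem[0xab]=0x80, sp=0xab
prologue: push r6 → mem[0xaa]=0x9d, sp=0xaa
body[0] add  r0, r4, #40 → r0=0x59
body[1] mov  r6, #0x4d → r6=0x4d
body[2] mov  r2, #0x9c → r2=0x9c
body[3] sub  r1, r1, #60 → r1=0x44
body[4] sub  r4, r2, #58 → r4=0x62
body[5] add  r5, r0, r3 → r5=0xf8
body[6] mov  r5, r6 → r5=0x4d
epilogue: pop r6=0x9d, sp=0xab
epilogue: pop r1=0x80, sp=0xac
r1 is callee-saved → restored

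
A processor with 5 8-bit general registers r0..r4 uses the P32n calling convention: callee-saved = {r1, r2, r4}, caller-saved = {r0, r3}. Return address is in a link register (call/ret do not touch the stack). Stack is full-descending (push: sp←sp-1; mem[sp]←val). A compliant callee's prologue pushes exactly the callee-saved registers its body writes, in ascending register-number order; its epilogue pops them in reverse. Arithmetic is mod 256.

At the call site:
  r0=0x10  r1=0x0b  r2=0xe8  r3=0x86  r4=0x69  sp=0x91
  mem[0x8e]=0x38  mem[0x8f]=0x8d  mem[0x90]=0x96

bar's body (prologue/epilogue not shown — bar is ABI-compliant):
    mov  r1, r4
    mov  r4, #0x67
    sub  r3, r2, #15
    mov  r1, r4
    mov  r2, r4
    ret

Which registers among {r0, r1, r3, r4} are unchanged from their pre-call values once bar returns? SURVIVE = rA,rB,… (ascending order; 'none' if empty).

SURVIVE = r0,r1,r4

prologue: push r1 -> mem[0x90]=0x0b, sp=0x90
prologue: push r2 -> mem[0x8f]=0xe8, sp=0x8f
prologue: push r4 -> mem[0x8e]=0x69, sp=0x8e
body[0] mov  r1, r4 -> r1=0x69
body[1] mov  r4, #0x67 -> r4=0x67
body[2] sub  r3, r2, #15 -> r3=0xd9
body[3] mov  r1, r4 -> r1=0x67
body[4] mov  r2, r4 -> r2=0x67
epilogue: pop r4=0x69, sp=0x8f
epilogue: pop r2=0xe8, sp=0x90
epilogue: pop r1=0x0b, sp=0x91
r0: caller-saved, written=False
r1: callee-saved, written=True
r3: caller-saved, written=True
r4: callee-saved, written=True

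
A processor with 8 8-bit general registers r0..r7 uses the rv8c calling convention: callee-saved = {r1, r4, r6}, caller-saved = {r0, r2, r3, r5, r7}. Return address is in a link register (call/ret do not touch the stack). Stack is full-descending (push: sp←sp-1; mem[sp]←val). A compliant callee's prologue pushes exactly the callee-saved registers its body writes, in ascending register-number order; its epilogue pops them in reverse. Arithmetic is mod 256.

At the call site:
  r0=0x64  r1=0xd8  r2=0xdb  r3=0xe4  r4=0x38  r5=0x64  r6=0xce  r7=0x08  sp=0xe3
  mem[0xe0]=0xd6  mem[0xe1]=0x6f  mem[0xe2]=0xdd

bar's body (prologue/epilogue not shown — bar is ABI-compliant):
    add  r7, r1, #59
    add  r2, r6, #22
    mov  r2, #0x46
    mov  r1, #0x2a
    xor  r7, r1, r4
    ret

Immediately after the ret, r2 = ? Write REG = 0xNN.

prologue: push r1 → mem[0xe2]=0xd8, sp=0xe2
body[0] add  r7, r1, #59 → r7=0x13
body[1] add  r2, r6, #22 → r2=0xe4
body[2] mov  r2, #0x46 → r2=0x46
body[3] mov  r1, #0x2a → r1=0x2a
body[4] xor  r7, r1, r4 → r7=0x12
epilogue: pop r1=0xd8, sp=0xe3
r2 is caller-saved → body value

REG = 0x46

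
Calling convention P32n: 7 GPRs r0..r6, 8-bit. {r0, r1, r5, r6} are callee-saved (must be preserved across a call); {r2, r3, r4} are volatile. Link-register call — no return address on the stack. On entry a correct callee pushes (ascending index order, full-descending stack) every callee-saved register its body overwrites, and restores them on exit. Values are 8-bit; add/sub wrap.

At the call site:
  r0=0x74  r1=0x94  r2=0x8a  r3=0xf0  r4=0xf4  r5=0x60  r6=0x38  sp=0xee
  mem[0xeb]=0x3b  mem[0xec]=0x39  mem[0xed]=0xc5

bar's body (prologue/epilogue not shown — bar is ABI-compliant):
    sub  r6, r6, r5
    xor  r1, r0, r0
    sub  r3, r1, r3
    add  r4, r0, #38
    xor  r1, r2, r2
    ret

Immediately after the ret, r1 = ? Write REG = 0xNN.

REG = 0x94

prologue: push r1 -> mem[0xed]=0x94, sp=0xed
prologue: push r6 -> mem[0xec]=0x38, sp=0xec
body[0] sub  r6, r6, r5 -> r6=0xd8
body[1] xor  r1, r0, r0 -> r1=0x00
body[2] sub  r3, r1, r3 -> r3=0x10
body[3] add  r4, r0, #38 -> r4=0x9a
body[4] xor  r1, r2, r2 -> r1=0x00
epilogue: pop r6=0x38, sp=0xed
epilogue: pop r1=0x94, sp=0xee
r1 is callee-saved -> restored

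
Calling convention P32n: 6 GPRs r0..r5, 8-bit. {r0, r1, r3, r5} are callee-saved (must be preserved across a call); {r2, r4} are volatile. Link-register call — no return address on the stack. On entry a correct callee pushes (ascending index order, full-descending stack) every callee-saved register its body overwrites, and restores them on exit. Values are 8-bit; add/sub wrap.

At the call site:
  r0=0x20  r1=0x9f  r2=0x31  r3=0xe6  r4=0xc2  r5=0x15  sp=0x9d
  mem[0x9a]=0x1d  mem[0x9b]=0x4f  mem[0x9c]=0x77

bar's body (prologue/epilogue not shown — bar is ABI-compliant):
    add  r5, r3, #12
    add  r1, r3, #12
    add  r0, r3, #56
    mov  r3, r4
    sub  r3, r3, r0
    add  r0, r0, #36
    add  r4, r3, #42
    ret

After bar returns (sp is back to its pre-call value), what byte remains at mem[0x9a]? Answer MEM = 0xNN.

MEM = 0xe6

prologue: push r0 → mem[0x9c]=0x20, sp=0x9c
prologue: push r1 → mem[0x9b]=0x9f, sp=0x9b
prologue: push r3 → mem[0x9a]=0xe6, sp=0x9a
prologue: push r5 → mem[0x99]=0x15, sp=0x99
body[0] add  r5, r3, #12 → r5=0xf2
body[1] add  r1, r3, #12 → r1=0xf2
body[2] add  r0, r3, #56 → r0=0x1e
body[3] mov  r3, r4 → r3=0xc2
body[4] sub  r3, r3, r0 → r3=0xa4
body[5] add  r0, r0, #36 → r0=0x42
body[6] add  r4, r3, #42 → r4=0xce
epilogue: pop r5=0x15, sp=0x9a
epilogue: pop r3=0xe6, sp=0x9b
epilogue: pop r1=0x9f, sp=0x9c
epilogue: pop r0=0x20, sp=0x9d
prologue pushed ['r0', 'r1', 'r3', 'r5'] at ['0x9c', '0x9b', '0x9a', '0x99']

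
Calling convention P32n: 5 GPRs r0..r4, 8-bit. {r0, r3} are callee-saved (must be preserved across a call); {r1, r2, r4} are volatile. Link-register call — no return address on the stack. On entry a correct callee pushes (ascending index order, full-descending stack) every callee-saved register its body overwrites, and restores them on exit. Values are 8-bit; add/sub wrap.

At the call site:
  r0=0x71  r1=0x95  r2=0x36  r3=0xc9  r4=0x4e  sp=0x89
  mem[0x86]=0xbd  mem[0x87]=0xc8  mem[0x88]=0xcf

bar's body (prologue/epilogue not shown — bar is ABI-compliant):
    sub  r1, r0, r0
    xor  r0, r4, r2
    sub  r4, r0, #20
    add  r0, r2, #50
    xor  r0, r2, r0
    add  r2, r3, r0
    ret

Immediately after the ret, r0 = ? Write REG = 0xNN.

REG = 0x71

prologue: push r0 -> mem[0x88]=0x71, sp=0x88
body[0] sub  r1, r0, r0 -> r1=0x00
body[1] xor  r0, r4, r2 -> r0=0x78
body[2] sub  r4, r0, #20 -> r4=0x64
body[3] add  r0, r2, #50 -> r0=0x68
body[4] xor  r0, r2, r0 -> r0=0x5e
body[5] add  r2, r3, r0 -> r2=0x27
epilogue: pop r0=0x71, sp=0x89
r0 is callee-saved -> restored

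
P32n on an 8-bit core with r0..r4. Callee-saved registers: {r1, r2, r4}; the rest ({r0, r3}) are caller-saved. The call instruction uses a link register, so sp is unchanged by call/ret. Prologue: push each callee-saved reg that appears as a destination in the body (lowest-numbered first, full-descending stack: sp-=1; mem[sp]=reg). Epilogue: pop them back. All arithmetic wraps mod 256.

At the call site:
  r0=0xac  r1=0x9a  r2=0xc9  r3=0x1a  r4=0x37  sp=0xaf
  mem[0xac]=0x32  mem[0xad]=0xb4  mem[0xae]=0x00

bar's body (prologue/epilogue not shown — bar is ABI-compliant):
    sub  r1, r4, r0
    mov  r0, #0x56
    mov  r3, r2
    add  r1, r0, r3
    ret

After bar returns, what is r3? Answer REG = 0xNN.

prologue: push r1 -> mem[0xae]=0x9a, sp=0xae
body[0] sub  r1, r4, r0 -> r1=0x8b
body[1] mov  r0, #0x56 -> r0=0x56
body[2] mov  r3, r2 -> r3=0xc9
body[3] add  r1, r0, r3 -> r1=0x1f
epilogue: pop r1=0x9a, sp=0xaf
r3 is caller-saved -> body value

REG = 0xc9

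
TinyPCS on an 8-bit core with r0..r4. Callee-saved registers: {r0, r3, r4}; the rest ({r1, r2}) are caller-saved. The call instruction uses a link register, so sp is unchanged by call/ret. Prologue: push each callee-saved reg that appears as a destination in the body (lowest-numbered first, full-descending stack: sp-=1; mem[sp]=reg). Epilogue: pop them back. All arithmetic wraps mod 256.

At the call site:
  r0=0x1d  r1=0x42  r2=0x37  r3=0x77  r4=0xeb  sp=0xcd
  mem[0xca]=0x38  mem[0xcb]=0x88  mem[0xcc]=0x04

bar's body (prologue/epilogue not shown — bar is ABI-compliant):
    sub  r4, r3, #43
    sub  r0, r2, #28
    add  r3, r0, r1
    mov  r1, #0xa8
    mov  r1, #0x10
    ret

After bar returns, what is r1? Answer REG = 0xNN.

prologue: push r0 -> mem[0xcc]=0x1d, sp=0xcc
prologue: push r3 -> mem[0xcb]=0x77, sp=0xcb
prologue: push r4 -> mem[0xca]=0xeb, sp=0xca
body[0] sub  r4, r3, #43 -> r4=0x4c
body[1] sub  r0, r2, #28 -> r0=0x1b
body[2] add  r3, r0, r1 -> r3=0x5d
body[3] mov  r1, #0xa8 -> r1=0xa8
body[4] mov  r1, #0x10 -> r1=0x10
epilogue: pop r4=0xeb, sp=0xcb
epilogue: pop r3=0x77, sp=0xcc
epilogue: pop r0=0x1d, sp=0xcd
r1 is caller-saved -> body value

REG = 0x10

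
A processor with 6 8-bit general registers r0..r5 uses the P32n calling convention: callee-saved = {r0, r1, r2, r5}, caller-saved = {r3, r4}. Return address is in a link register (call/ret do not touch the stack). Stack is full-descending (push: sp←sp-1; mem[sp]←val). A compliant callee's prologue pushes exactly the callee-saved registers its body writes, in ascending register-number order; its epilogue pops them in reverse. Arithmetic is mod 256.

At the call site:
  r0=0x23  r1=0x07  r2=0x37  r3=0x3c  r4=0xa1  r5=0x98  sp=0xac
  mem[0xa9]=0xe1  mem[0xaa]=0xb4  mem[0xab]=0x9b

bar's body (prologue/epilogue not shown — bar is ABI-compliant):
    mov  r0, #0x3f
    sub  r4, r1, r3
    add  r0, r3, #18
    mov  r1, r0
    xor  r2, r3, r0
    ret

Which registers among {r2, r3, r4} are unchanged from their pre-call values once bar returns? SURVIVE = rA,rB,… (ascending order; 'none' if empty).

prologue: push r0 → mem[0xab]=0x23, sp=0xab
prologue: push r1 → mem[0xaa]=0x07, sp=0xaa
prologue: push r2 → mem[0xa9]=0x37, sp=0xa9
body[0] mov  r0, #0x3f → r0=0x3f
body[1] sub  r4, r1, r3 → r4=0xcb
body[2] add  r0, r3, #18 → r0=0x4e
body[3] mov  r1, r0 → r1=0x4e
body[4] xor  r2, r3, r0 → r2=0x72
epilogue: pop r2=0x37, sp=0xaa
epilogue: pop r1=0x07, sp=0xab
epilogue: pop r0=0x23, sp=0xac
r2: callee-saved, written=True
r3: caller-saved, written=False
r4: caller-saved, written=True

SURVIVE = r2,r3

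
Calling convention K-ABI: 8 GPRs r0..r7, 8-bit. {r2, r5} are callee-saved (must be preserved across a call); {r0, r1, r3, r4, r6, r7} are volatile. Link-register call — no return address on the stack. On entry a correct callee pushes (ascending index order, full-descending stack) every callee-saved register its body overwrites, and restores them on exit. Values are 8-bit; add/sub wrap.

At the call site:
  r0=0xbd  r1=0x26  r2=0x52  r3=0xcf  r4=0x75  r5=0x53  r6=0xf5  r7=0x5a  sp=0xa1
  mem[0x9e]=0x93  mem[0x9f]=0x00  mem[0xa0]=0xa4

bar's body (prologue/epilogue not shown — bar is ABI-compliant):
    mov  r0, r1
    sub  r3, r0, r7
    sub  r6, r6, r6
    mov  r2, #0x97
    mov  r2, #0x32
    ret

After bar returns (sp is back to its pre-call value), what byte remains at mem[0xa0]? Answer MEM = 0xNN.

prologue: push r2 -> mem[0xa0]=0x52, sp=0xa0
body[0] mov  r0, r1 -> r0=0x26
body[1] sub  r3, r0, r7 -> r3=0xcc
body[2] sub  r6, r6, r6 -> r6=0x00
body[3] mov  r2, #0x97 -> r2=0x97
body[4] mov  r2, #0x32 -> r2=0x32
epilogue: pop r2=0x52, sp=0xa1
prologue pushed ['r2'] at ['0xa0']

MEM = 0x52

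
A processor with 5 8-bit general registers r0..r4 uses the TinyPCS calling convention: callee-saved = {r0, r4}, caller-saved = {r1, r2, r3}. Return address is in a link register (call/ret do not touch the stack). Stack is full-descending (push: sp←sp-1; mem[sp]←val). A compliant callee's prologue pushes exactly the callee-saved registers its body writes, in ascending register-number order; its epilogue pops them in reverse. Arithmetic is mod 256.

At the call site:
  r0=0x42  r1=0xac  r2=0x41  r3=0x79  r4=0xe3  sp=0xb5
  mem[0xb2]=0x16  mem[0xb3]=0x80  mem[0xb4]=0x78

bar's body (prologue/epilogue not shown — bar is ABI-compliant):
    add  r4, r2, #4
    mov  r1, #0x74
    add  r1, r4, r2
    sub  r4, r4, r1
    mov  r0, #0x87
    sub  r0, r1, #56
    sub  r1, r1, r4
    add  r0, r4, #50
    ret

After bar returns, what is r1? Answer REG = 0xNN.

prologue: push r0 -> mem[0xb4]=0x42, sp=0xb4
prologue: push r4 -> mem[0xb3]=0xe3, sp=0xb3
body[0] add  r4, r2, #4 -> r4=0x45
body[1] mov  r1, #0x74 -> r1=0x74
body[2] add  r1, r4, r2 -> r1=0x86
body[3] sub  r4, r4, r1 -> r4=0xbf
body[4] mov  r0, #0x87 -> r0=0x87
body[5] sub  r0, r1, #56 -> r0=0x4e
body[6] sub  r1, r1, r4 -> r1=0xc7
body[7] add  r0, r4, #50 -> r0=0xf1
epilogue: pop r4=0xe3, sp=0xb4
epilogue: pop r0=0x42, sp=0xb5
r1 is caller-saved -> body value

REG = 0xc7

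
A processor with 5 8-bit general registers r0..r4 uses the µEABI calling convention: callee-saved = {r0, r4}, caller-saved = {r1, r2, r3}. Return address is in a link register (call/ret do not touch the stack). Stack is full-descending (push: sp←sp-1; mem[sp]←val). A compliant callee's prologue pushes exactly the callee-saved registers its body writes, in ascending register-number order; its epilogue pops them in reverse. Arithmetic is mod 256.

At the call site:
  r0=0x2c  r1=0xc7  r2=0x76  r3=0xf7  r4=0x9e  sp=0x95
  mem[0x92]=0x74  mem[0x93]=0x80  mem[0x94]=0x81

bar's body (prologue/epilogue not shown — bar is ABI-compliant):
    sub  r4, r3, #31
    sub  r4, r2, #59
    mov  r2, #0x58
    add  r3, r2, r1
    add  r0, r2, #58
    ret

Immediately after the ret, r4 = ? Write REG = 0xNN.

REG = 0x9e

prologue: push r0 -> mem[0x94]=0x2c, sp=0x94
prologue: push r4 -> mem[0x93]=0x9e, sp=0x93
body[0] sub  r4, r3, #31 -> r4=0xd8
body[1] sub  r4, r2, #59 -> r4=0x3b
body[2] mov  r2, #0x58 -> r2=0x58
body[3] add  r3, r2, r1 -> r3=0x1f
body[4] add  r0, r2, #58 -> r0=0x92
epilogue: pop r4=0x9e, sp=0x94
epilogue: pop r0=0x2c, sp=0x95
r4 is callee-saved -> restored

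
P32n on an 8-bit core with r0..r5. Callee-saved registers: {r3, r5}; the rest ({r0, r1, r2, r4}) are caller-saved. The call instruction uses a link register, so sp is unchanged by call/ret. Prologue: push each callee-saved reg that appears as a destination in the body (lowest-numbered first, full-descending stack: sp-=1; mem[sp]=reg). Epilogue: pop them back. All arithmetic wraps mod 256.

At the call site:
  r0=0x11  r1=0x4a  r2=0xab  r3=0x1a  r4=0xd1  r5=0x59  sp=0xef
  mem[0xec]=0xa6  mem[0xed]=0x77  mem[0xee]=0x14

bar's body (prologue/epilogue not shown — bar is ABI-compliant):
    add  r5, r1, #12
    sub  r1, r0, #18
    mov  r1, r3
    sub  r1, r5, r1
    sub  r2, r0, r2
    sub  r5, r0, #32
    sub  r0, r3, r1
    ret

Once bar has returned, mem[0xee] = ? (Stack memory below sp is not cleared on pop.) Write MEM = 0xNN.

prologue: push r5 -> mem[0xee]=0x59, sp=0xee
body[0] add  r5, r1, #12 -> r5=0x56
body[1] sub  r1, r0, #18 -> r1=0xff
body[2] mov  r1, r3 -> r1=0x1a
body[3] sub  r1, r5, r1 -> r1=0x3c
body[4] sub  r2, r0, r2 -> r2=0x66
body[5] sub  r5, r0, #32 -> r5=0xf1
body[6] sub  r0, r3, r1 -> r0=0xde
epilogue: pop r5=0x59, sp=0xef
prologue pushed ['r5'] at ['0xee']

MEM = 0x59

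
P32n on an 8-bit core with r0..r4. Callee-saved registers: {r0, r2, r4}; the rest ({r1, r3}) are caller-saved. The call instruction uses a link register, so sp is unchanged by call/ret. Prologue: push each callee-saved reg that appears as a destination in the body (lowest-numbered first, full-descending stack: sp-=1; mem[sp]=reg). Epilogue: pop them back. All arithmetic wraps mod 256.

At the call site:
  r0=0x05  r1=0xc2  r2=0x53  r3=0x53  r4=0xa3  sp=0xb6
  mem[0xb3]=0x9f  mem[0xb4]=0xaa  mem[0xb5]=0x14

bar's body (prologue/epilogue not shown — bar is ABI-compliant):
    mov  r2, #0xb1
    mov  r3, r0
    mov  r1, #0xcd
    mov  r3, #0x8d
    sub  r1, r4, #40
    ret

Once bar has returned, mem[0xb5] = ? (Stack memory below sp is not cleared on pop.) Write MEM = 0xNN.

prologue: push r2 → mem[0xb5]=0x53, sp=0xb5
body[0] mov  r2, #0xb1 → r2=0xb1
body[1] mov  r3, r0 → r3=0x05
body[2] mov  r1, #0xcd → r1=0xcd
body[3] mov  r3, #0x8d → r3=0x8d
body[4] sub  r1, r4, #40 → r1=0x7b
epilogue: pop r2=0x53, sp=0xb6
prologue pushed ['r2'] at ['0xb5']

MEM = 0x53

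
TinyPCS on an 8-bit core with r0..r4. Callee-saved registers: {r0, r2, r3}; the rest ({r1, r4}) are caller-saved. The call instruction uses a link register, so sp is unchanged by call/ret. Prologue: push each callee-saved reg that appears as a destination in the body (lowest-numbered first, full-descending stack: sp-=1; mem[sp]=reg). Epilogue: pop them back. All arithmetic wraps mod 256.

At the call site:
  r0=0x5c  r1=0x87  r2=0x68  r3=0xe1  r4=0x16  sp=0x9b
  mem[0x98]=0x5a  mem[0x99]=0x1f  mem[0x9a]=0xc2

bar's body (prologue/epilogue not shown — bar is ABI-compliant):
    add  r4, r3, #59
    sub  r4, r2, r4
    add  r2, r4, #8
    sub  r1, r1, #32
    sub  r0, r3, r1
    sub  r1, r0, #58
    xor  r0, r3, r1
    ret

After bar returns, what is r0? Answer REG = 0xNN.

REG = 0x5c

prologue: push r0 → mem[0x9a]=0x5c, sp=0x9a
prologue: push r2 → mem[0x99]=0x68, sp=0x99
body[0] add  r4, r3, #59 → r4=0x1c
body[1] sub  r4, r2, r4 → r4=0x4c
body[2] add  r2, r4, #8 → r2=0x54
body[3] sub  r1, r1, #32 → r1=0x67
body[4] sub  r0, r3, r1 → r0=0x7a
body[5] sub  r1, r0, #58 → r1=0x40
body[6] xor  r0, r3, r1 → r0=0xa1
epilogue: pop r2=0x68, sp=0x9a
epilogue: pop r0=0x5c, sp=0x9b
r0 is callee-saved → restored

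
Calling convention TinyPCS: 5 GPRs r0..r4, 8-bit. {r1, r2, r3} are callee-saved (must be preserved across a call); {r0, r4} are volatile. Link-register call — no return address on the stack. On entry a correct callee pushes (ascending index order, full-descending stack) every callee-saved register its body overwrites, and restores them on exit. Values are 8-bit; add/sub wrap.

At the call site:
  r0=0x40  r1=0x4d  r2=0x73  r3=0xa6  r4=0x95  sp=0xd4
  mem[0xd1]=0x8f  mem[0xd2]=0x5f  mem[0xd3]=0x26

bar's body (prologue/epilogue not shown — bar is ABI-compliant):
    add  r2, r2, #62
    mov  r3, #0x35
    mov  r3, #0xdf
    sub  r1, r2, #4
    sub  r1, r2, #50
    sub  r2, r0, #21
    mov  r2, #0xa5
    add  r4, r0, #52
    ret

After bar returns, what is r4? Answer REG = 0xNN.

REG = 0x74

prologue: push r1 -> mem[0xd3]=0x4d, sp=0xd3
prologue: push r2 -> mem[0xd2]=0x73, sp=0xd2
prologue: push r3 -> mem[0xd1]=0xa6, sp=0xd1
body[0] add  r2, r2, #62 -> r2=0xb1
body[1] mov  r3, #0x35 -> r3=0x35
body[2] mov  r3, #0xdf -> r3=0xdf
body[3] sub  r1, r2, #4 -> r1=0xad
body[4] sub  r1, r2, #50 -> r1=0x7f
body[5] sub  r2, r0, #21 -> r2=0x2b
body[6] mov  r2, #0xa5 -> r2=0xa5
body[7] add  r4, r0, #52 -> r4=0x74
epilogue: pop r3=0xa6, sp=0xd2
epilogue: pop r2=0x73, sp=0xd3
epilogue: pop r1=0x4d, sp=0xd4
r4 is caller-saved -> body value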